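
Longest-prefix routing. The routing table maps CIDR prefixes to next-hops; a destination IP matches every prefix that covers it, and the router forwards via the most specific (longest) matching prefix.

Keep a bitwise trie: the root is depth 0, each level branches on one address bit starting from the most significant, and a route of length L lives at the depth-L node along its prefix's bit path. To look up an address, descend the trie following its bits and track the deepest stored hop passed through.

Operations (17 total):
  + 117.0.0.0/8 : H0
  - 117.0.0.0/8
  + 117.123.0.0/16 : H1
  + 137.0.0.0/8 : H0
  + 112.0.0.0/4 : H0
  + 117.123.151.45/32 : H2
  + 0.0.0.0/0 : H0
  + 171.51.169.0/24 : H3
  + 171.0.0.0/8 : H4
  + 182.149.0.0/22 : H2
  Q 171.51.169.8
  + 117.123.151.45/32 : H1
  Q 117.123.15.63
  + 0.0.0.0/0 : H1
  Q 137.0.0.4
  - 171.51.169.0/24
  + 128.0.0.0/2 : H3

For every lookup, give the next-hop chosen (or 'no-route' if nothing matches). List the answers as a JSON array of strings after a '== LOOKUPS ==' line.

Apply in order:
  add 117.0.0.0/8 -> H0 at depth 8
  - 117.0.0.0/8 clear@8
  add 117.123.0.0/16 -> H1 at depth 16
  add 137.0.0.0/8 -> H0 at depth 8
  add 112.0.0.0/4 -> H0 at depth 4
  add 117.123.151.45/32 -> H2 at depth 32
  add 0.0.0.0/0 -> H0 at depth 0
  add 171.51.169.0/24 -> H3 at depth 24
  add 171.0.0.0/8 -> H4 at depth 8
  add 182.149.0.0/22 -> H2 at depth 22
  lookup 171.51.169.8: bits 101010110011001110101001 walk d0:H0→d1:-→d2:-→d3:-→d4:-→d5:-→d6:-→d7:-→d8:H4→d9:-→d10:-→d11:-→d12:-→d13:-→d14:-→d15:-→d16:-→d17:-→d18:-→d19:-→d20:-→d21:-→d22:-→d23:-→d24:H3 -> H3
  add 117.123.151.45/32 -> H1 at depth 32
  lookup 117.123.15.63: bits 0111010101111011 walk d0:H0→d1:-→d2:-→d3:-→d4:H0→d5:-→d6:-→d7:-→d8:-→d9:-→d10:-→d11:-→d12:-→d13:-→d14:-→d15:-→d16:H1 -> H1
  add 0.0.0.0/0 -> H1 at depth 0
  lookup 137.0.0.4: bits 10001001 walk d0:H1→d1:-→d2:-→d3:-→d4:-→d5:-→d6:-→d7:-→d8:H0 -> H0
  - 171.51.169.0/24 clear@24
  add 128.0.0.0/2 -> H3 at depth 2

== LOOKUPS ==
["H3","H1","H0"]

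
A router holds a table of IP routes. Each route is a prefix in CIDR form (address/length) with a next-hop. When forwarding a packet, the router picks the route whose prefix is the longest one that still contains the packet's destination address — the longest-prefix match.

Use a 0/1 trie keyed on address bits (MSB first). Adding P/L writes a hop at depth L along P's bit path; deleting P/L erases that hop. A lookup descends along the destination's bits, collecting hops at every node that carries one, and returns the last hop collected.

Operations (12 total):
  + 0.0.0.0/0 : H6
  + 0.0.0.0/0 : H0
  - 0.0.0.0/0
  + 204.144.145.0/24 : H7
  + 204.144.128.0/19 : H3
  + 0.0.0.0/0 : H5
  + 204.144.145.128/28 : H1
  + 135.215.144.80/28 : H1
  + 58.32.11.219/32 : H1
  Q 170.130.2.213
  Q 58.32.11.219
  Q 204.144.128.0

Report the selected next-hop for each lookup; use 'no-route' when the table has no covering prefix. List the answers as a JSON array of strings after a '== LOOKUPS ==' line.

Apply in order:
  + 0.0.0.0/0 (H6) depth=0
  + 0.0.0.0/0 (H0) depth=0
  del 0.0.0.0/0 (clear depth 0)
  + 204.144.145.0/24 (H7) depth=24
  + 204.144.128.0/19 (H3) depth=19
  + 0.0.0.0/0 (H5) depth=0
  + 204.144.145.128/28 (H1) depth=28
  + 135.215.144.80/28 (H1) depth=28
  + 58.32.11.219/32 (H1) depth=32
  lookup 170.130.2.213: bits 10 walk d0:H5→d1:-→d2:- -> H5
  lookup 58.32.11.219: bits 00111010001000000000101111011011 walk d0:H5→d1:-→d2:-→d3:-→d4:-→d5:-→d6:-→d7:-→d8:-→d9:-→d10:-→d11:-→d12:-→d13:-→d14:-→d15:-→d16:-→d17:-→d18:-→d19:-→d20:-→d21:-→d22:-→d23:-→d24:-→d25:-→d26:-→d27:-→d28:-→d29:-→d30:-→d31:-→d32:H1 -> H1
  lookup 204.144.128.0: bits 1100110010010000100 walk d0:H5→d1:-→d2:-→d3:-→d4:-→d5:-→d6:-→d7:-→d8:-→d9:-→d10:-→d11:-→d12:-→d13:-→d14:-→d15:-→d16:-→d17:-→d18:-→d19:H3 -> H3

== LOOKUPS ==
["H5","H1","H3"]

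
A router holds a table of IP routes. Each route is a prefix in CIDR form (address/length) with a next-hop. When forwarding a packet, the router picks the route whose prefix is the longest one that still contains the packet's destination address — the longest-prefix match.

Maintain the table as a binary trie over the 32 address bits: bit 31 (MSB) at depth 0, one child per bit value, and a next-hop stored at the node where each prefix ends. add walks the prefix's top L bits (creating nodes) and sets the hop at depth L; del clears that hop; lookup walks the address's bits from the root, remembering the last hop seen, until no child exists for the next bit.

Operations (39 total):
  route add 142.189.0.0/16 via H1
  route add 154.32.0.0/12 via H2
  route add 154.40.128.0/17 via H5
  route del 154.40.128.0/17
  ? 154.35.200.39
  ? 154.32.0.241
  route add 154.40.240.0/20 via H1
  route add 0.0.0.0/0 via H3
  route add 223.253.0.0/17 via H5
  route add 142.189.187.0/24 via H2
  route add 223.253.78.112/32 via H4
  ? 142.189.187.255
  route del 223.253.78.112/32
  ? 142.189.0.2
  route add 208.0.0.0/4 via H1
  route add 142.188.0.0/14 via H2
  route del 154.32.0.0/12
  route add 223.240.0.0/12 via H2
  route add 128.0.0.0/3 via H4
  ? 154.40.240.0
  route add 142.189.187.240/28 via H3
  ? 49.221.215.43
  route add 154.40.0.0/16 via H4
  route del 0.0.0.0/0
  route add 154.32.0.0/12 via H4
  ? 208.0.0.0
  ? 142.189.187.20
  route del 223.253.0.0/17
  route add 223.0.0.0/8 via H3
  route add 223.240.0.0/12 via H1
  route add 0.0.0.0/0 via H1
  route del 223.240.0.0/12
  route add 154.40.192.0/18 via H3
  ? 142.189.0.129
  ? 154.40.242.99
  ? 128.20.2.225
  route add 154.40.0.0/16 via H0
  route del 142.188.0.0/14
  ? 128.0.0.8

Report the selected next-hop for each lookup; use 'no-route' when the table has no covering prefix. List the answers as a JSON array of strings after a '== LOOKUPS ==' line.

Process each operation:
  + 142.189.0.0/16 (H1) depth=16
  + 154.32.0.0/12 (H2) depth=12
  + 154.40.128.0/17 (H5) depth=17
  - 154.40.128.0/17 clear@17
  lookup 154.35.200.39: bits 100110100010 walk d0:-→d1:-→d2:-→d3:-→d4:-→d5:-→d6:-→d7:-→d8:-→d9:-→d10:-→d11:-→d12:H2 -> H2
  lookup 154.32.0.241: bits 100110100010 walk d0:-→d1:-→d2:-→d3:-→d4:-→d5:-→d6:-→d7:-→d8:-→d9:-→d10:-→d11:-→d12:H2 -> H2
  + 154.40.240.0/20 (H1) depth=20
  + 0.0.0.0/0 (H3) depth=0
  + 223.253.0.0/17 (H5) depth=17
  + 142.189.187.0/24 (H2) depth=24
  + 223.253.78.112/32 (H4) depth=32
  lookup 142.189.187.255: bits 100011101011110110111011 walk d0:H3→d1:-→d2:-→d3:-→d4:-→d5:-→d6:-→d7:-→d8:-→d9:-→d10:-→d11:-→d12:-→d13:-→d14:-→d15:-→d16:H1→d17:-→d18:-→d19:-→d20:-→d21:-→d22:-→d23:-→d24:H2 -> H2
  - 223.253.78.112/32 clear@32
  lookup 142.189.0.2: bits 1000111010111101 walk d0:H3→d1:-→d2:-→d3:-→d4:-→d5:-→d6:-→d7:-→d8:-→d9:-→d10:-→d11:-→d12:-→d13:-→d14:-→d15:-→d16:H1 -> H1
  + 208.0.0.0/4 (H1) depth=4
  + 142.188.0.0/14 (H2) depth=14
  - 154.32.0.0/12 clear@12
  + 223.240.0.0/12 (H2) depth=12
  + 128.0.0.0/3 (H4) depth=3
  lookup 154.40.240.0: bits 10011010001010001111 walk d0:H3→d1:-→d2:-→d3:H4→d4:-→d5:-→d6:-→d7:-→d8:-→d9:-→d10:-→d11:-→d12:-→d13:-→d14:-→d15:-→d16:-→d17:-→d18:-→d19:-→d20:H1 -> H1
  + 142.189.187.240/28 (H3) depth=28
  lookup 49.221.215.43: bits ε walk d0:H3 -> H3
  + 154.40.0.0/16 (H4) depth=16
  - 0.0.0.0/0 clear@0
  + 154.32.0.0/12 (H4) depth=12
  lookup 208.0.0.0: bits 1101 walk d0:-→d1:-→d2:-→d3:-→d4:H1 -> H1
  lookup 142.189.187.20: bits 100011101011110110111011 walk d0:-→d1:-→d2:-→d3:H4→d4:-→d5:-→d6:-→d7:-→d8:-→d9:-→d10:-→d11:-→d12:-→d13:-→d14:H2→d15:-→d16:H1→d17:-→d18:-→d19:-→d20:-→d21:-→d22:-→d23:-→d24:H2 -> H2
  - 223.253.0.0/17 clear@17
  + 223.0.0.0/8 (H3) depth=8
  + 223.240.0.0/12 (H1) depth=12
  + 0.0.0.0/0 (H1) depth=0
  - 223.240.0.0/12 clear@12
  + 154.40.192.0/18 (H3) depth=18
  lookup 142.189.0.129: bits 1000111010111101 walk d0:H1→d1:-→d2:-→d3:H4→d4:-→d5:-→d6:-→d7:-→d8:-→d9:-→d10:-→d11:-→d12:-→d13:-→d14:H2→d15:-→d16:H1 -> H1
  lookup 154.40.242.99: bits 10011010001010001111 walk d0:H1→d1:-→d2:-→d3:H4→d4:-→d5:-→d6:-→d7:-→d8:-→d9:-→d10:-→d11:-→d12:H4→d13:-→d14:-→d15:-→d16:H4→d17:-→d18:H3→d19:-→d20:H1 -> H1
  lookup 128.20.2.225: bits 1000 walk d0:H1→d1:-→d2:-→d3:H4→d4:- -> H4
  + 154.40.0.0/16 (H0) depth=16
  - 142.188.0.0/14 clear@14
  lookup 128.0.0.8: bits 1000 walk d0:H1→d1:-→d2:-→d3:H4→d4:- -> H4

== LOOKUPS ==
["H2","H2","H2","H1","H1","H3","H1","H2","H1","H1","H4","H4"]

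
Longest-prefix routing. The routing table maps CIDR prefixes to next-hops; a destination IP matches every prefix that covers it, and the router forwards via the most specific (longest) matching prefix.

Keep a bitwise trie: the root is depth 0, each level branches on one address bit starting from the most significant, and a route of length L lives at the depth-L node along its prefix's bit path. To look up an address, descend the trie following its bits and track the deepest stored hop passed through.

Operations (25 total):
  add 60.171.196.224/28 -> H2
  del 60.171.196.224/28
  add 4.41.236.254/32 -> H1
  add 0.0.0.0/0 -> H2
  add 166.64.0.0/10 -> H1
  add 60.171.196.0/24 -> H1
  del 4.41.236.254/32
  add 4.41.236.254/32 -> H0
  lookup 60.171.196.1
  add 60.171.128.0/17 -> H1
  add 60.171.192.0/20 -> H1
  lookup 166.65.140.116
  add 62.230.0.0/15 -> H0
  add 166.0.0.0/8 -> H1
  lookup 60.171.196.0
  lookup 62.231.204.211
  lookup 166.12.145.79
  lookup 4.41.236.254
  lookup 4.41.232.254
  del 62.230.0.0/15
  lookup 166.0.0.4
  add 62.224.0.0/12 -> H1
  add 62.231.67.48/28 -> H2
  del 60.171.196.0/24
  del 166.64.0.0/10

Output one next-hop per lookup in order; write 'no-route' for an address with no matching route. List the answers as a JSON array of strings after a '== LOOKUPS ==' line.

Trace:
  + 60.171.196.224/28 (H2) depth=28
  del 60.171.196.224/28 (clear depth 28)
  + 4.41.236.254/32 (H1) depth=32
  + 0.0.0.0/0 (H2) depth=0
  + 166.64.0.0/10 (H1) depth=10
  + 60.171.196.0/24 (H1) depth=24
  del 4.41.236.254/32 (clear depth 32)
  + 4.41.236.254/32 (H0) depth=32
  lookup 60.171.196.1: bits 001111001010101111000100 walk d0:H2→d1:-→d2:-→d3:-→d4:-→d5:-→d6:-→d7:-→d8:-→d9:-→d10:-→d11:-→d12:-→d13:-→d14:-→d15:-→d16:-→d17:-→d18:-→d19:-→d20:-→d21:-→d22:-→d23:-→d24:H1 -> H1
  + 60.171.128.0/17 (H1) depth=17
  + 60.171.192.0/20 (H1) depth=20
  lookup 166.65.140.116: bits 1010011001 walk d0:H2→d1:-→d2:-→d3:-→d4:-→d5:-→d6:-→d7:-→d8:-→d9:-→d10:H1 -> H1
  + 62.230.0.0/15 (H0) depth=15
  + 166.0.0.0/8 (H1) depth=8
  lookup 60.171.196.0: bits 001111001010101111000100 walk d0:H2→d1:-→d2:-→d3:-→d4:-→d5:-→d6:-→d7:-→d8:-→d9:-→d10:-→d11:-→d12:-→d13:-→d14:-→d15:-→d16:-→d17:H1→d18:-→d19:-→d20:H1→d21:-→d22:-→d23:-→d24:H1 -> H1
  lookup 62.231.204.211: bits 001111101110011 walk d0:H2→d1:-→d2:-→d3:-→d4:-→d5:-→d6:-→d7:-→d8:-→d9:-→d10:-→d11:-→d12:-→d13:-→d14:-→d15:H0 -> H0
  lookup 166.12.145.79: bits 101001100 walk d0:H2→d1:-→d2:-→d3:-→d4:-→d5:-→d6:-→d7:-→d8:H1→d9:- -> H1
  lookup 4.41.236.254: bits 00000100001010011110110011111110 walk d0:H2→d1:-→d2:-→d3:-→d4:-→d5:-→d6:-→d7:-→d8:-→d9:-→d10:-→d11:-→d12:-→d13:-→d14:-→d15:-→d16:-→d17:-→d18:-→d19:-→d20:-→d21:-→d22:-→d23:-→d24:-→d25:-→d26:-→d27:-→d28:-→d29:-→d30:-→d31:-→d32:H0 -> H0
  lookup 4.41.232.254: bits 000001000010100111101 walk d0:H2→d1:-→d2:-→d3:-→d4:-→d5:-→d6:-→d7:-→d8:-→d9:-→d10:-→d11:-→d12:-→d13:-→d14:-→d15:-→d16:-→d17:-→d18:-→d19:-→d20:-→d21:- -> H2
  del 62.230.0.0/15 (clear depth 15)
  lookup 166.0.0.4: bits 101001100 walk d0:H2→d1:-→d2:-→d3:-→d4:-→d5:-→d6:-→d7:-→d8:H1→d9:- -> H1
  + 62.224.0.0/12 (H1) depth=12
  + 62.231.67.48/28 (H2) depth=28
  del 60.171.196.0/24 (clear depth 24)
  del 166.64.0.0/10 (clear depth 10)

== LOOKUPS ==
["H1","H1","H1","H0","H1","H0","H2","H1"]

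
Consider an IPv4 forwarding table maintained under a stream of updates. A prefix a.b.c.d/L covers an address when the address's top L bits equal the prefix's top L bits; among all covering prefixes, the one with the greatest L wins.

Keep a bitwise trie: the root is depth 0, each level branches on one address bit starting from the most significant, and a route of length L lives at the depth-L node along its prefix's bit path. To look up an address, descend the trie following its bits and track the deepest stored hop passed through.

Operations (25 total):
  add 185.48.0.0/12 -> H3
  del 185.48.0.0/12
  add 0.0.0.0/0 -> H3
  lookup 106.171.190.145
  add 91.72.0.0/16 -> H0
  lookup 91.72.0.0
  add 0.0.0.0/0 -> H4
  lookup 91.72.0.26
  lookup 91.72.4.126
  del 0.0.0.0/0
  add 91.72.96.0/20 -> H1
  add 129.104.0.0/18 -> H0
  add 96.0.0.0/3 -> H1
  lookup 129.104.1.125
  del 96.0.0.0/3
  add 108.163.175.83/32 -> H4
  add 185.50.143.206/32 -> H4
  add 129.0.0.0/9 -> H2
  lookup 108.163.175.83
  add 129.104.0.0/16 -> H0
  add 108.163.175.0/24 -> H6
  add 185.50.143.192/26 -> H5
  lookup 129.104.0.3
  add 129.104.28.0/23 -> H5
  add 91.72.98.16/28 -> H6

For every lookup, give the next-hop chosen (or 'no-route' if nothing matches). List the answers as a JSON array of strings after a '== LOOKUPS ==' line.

Trace:
  add 185.48.0.0/12 -> H3 at depth 12
  del 185.48.0.0/12 (clear depth 12)
  add 0.0.0.0/0 -> H3 at depth 0
  ? 106.171.190.145  path d0:H3  best=H3
  add 91.72.0.0/16 -> H0 at depth 16
  ? 91.72.0.0  path d0:H3→d1:-→d2:-→d3:-→d4:-→d5:-→d6:-→d7:-→d8:-→d9:-→d10:-→d11:-→d12:-→d13:-→d14:-→d15:-→d16:H0  best=H0
  add 0.0.0.0/0 -> H4 at depth 0
  ? 91.72.0.26  path d0:H4→d1:-→d2:-→d3:-→d4:-→d5:-→d6:-→d7:-→d8:-→d9:-→d10:-→d11:-→d12:-→d13:-→d14:-→d15:-→d16:H0  best=H0
  ? 91.72.4.126  path d0:H4→d1:-→d2:-→d3:-→d4:-→d5:-→d6:-→d7:-→d8:-→d9:-→d10:-→d11:-→d12:-→d13:-→d14:-→d15:-→d16:H0  best=H0
  del 0.0.0.0/0 (clear depth 0)
  add 91.72.96.0/20 -> H1 at depth 20
  add 129.104.0.0/18 -> H0 at depth 18
  add 96.0.0.0/3 -> H1 at depth 3
  ? 129.104.1.125  path d0:-→d1:-→d2:-→d3:-→d4:-→d5:-→d6:-→d7:-→d8:-→d9:-→d10:-→d11:-→d12:-→d13:-→d14:-→d15:-→d16:-→d17:-→d18:H0  best=H0
  del 96.0.0.0/3 (clear depth 3)
  add 108.163.175.83/32 -> H4 at depth 32
  add 185.50.143.206/32 -> H4 at depth 32
  add 129.0.0.0/9 -> H2 at depth 9
  ? 108.163.175.83  path d0:-→d1:-→d2:-→d3:-→d4:-→d5:-→d6:-→d7:-→d8:-→d9:-→d10:-→d11:-→d12:-→d13:-→d14:-→d15:-→d16:-→d17:-→d18:-→d19:-→d20:-→d21:-→d22:-→d23:-→d24:-→d25:-→d26:-→d27:-→d28:-→d29:-→d30:-→d31:-→d32:H4  best=H4
  add 129.104.0.0/16 -> H0 at depth 16
  add 108.163.175.0/24 -> H6 at depth 24
  add 185.50.143.192/26 -> H5 at depth 26
  ? 129.104.0.3  path d0:-→d1:-→d2:-→d3:-→d4:-→d5:-→d6:-→d7:-→d8:-→d9:H2→d10:-→d11:-→d12:-→d13:-→d14:-→d15:-→d16:H0→d17:-→d18:H0  best=H0
  add 129.104.28.0/23 -> H5 at depth 23
  add 91.72.98.16/28 -> H6 at depth 28

== LOOKUPS ==
["H3","H0","H0","H0","H0","H4","H0"]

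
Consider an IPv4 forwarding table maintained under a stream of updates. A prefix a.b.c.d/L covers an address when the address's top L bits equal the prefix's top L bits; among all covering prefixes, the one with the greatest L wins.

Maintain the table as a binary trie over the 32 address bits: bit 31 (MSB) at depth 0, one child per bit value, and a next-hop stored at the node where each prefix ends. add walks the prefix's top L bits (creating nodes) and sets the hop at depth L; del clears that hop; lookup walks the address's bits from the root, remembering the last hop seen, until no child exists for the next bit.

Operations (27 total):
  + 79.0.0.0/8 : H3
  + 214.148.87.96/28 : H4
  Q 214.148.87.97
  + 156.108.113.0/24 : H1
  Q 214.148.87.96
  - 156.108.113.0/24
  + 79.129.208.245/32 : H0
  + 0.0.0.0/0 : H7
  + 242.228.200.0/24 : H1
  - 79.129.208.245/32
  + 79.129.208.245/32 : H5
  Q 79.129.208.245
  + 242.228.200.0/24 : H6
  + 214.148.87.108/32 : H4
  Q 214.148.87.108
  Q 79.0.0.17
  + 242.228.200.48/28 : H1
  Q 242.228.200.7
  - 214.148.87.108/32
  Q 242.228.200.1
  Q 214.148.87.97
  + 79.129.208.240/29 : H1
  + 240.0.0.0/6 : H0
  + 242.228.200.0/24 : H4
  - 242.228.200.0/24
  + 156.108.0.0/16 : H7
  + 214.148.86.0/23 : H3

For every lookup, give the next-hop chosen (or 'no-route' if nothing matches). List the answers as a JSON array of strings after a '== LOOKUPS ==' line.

Trace:
  add 79.0.0.0/8 -> H3 at depth 8
  add 214.148.87.96/28 -> H4 at depth 28
  lookup 214.148.87.97: bits 1101011010010100010101110110 walk d0:-→d1:-→d2:-→d3:-→d4:-→d5:-→d6:-→d7:-→d8:-→d9:-→d10:-→d11:-→d12:-→d13:-→d14:-→d15:-→d16:-→d17:-→d18:-→d19:-→d20:-→d21:-→d22:-→d23:-→d24:-→d25:-→d26:-→d27:-→d28:H4 -> H4
  add 156.108.113.0/24 -> H1 at depth 24
  lookup 214.148.87.96: bits 1101011010010100010101110110 walk d0:-→d1:-→d2:-→d3:-→d4:-→d5:-→d6:-→d7:-→d8:-→d9:-→d10:-→d11:-→d12:-→d13:-→d14:-→d15:-→d16:-→d17:-→d18:-→d19:-→d20:-→d21:-→d22:-→d23:-→d24:-→d25:-→d26:-→d27:-→d28:H4 -> H4
  - 156.108.113.0/24 clear@24
  add 79.129.208.245/32 -> H0 at depth 32
  add 0.0.0.0/0 -> H7 at depth 0
  add 242.228.200.0/24 -> H1 at depth 24
  - 79.129.208.245/32 clear@32
  add 79.129.208.245/32 -> H5 at depth 32
  lookup 79.129.208.245: bits 01001111100000011101000011110101 walk d0:H7→d1:-→d2:-→d3:-→d4:-→d5:-→d6:-→d7:-→d8:H3→d9:-→d10:-→d11:-→d12:-→d13:-→d14:-→d15:-→d16:-→d17:-→d18:-→d19:-→d20:-→d21:-→d22:-→d23:-→d24:-→d25:-→d26:-→d27:-→d28:-→d29:-→d30:-→d31:-→d32:H5 -> H5
  add 242.228.200.0/24 -> H6 at depth 24
  add 214.148.87.108/32 -> H4 at depth 32
  lookup 214.148.87.108: bits 11010110100101000101011101101100 walk d0:H7→d1:-→d2:-→d3:-→d4:-→d5:-→d6:-→d7:-→d8:-→d9:-→d10:-→d11:-→d12:-→d13:-→d14:-→d15:-→d16:-→d17:-→d18:-→d19:-→d20:-→d21:-→d22:-→d23:-→d24:-→d25:-→d26:-→d27:-→d28:H4→d29:-→d30:-→d31:-→d32:H4 -> H4
  lookup 79.0.0.17: bits 01001111 walk d0:H7→d1:-→d2:-→d3:-→d4:-→d5:-→d6:-→d7:-→d8:H3 -> H3
  add 242.228.200.48/28 -> H1 at depth 28
  lookup 242.228.200.7: bits 11110010111001001100100000 walk d0:H7→d1:-→d2:-→d3:-→d4:-→d5:-→d6:-→d7:-→d8:-→d9:-→d10:-→d11:-→d12:-→d13:-→d14:-→d15:-→d16:-→d17:-→d18:-→d19:-→d20:-→d21:-→d22:-→d23:-→d24:H6→d25:-→d26:- -> H6
  - 214.148.87.108/32 clear@32
  lookup 242.228.200.1: bits 11110010111001001100100000 walk d0:H7→d1:-→d2:-→d3:-→d4:-→d5:-→d6:-→d7:-→d8:-→d9:-→d10:-→d11:-→d12:-→d13:-→d14:-→d15:-→d16:-→d17:-→d18:-→d19:-→d20:-→d21:-→d22:-→d23:-→d24:H6→d25:-→d26:- -> H6
  lookup 214.148.87.97: bits 1101011010010100010101110110 walk d0:H7→d1:-→d2:-→d3:-→d4:-→d5:-→d6:-→d7:-→d8:-→d9:-→d10:-→d11:-→d12:-→d13:-→d14:-→d15:-→d16:-→d17:-→d18:-→d19:-→d20:-→d21:-→d22:-→d23:-→d24:-→d25:-→d26:-→d27:-→d28:H4 -> H4
  add 79.129.208.240/29 -> H1 at depth 29
  add 240.0.0.0/6 -> H0 at depth 6
  add 242.228.200.0/24 -> H4 at depth 24
  - 242.228.200.0/24 clear@24
  add 156.108.0.0/16 -> H7 at depth 16
  add 214.148.86.0/23 -> H3 at depth 23

== LOOKUPS ==
["H4","H4","H5","H4","H3","H6","H6","H4"]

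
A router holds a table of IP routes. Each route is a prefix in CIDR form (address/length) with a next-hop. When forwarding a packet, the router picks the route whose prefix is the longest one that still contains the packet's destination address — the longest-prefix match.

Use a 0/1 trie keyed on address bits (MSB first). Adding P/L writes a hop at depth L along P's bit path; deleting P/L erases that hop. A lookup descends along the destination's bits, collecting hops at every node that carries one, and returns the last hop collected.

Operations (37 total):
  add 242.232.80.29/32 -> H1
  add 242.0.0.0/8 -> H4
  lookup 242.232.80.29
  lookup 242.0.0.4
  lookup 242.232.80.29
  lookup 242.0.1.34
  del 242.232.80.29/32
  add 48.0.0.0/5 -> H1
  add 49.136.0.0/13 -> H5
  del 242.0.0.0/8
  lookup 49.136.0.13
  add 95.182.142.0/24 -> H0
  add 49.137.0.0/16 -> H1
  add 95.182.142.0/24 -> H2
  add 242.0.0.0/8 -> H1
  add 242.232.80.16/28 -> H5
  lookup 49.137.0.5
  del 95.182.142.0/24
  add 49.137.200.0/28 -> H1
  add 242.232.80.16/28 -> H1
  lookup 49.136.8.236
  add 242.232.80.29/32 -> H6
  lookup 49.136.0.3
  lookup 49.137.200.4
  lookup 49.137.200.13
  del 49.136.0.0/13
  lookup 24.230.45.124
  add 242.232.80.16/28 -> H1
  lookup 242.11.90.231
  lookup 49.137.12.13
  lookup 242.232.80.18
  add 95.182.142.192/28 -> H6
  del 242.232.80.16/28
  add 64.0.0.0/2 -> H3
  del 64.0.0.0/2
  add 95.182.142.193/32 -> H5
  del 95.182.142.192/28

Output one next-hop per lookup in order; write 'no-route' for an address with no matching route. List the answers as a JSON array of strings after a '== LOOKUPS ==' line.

Trace:
  + 242.232.80.29/32 (H1) depth=32
  + 242.0.0.0/8 (H4) depth=8
  ? 242.232.80.29  path d0:-→d1:-→d2:-→d3:-→d4:-→d5:-→d6:-→d7:-→d8:H4→d9:-→d10:-→d11:-→d12:-→d13:-→d14:-→d15:-→d16:-→d17:-→d18:-→d19:-→d20:-→d21:-→d22:-→d23:-→d24:-→d25:-→d26:-→d27:-→d28:-→d29:-→d30:-→d31:-→d32:H1  best=H1
  ? 242.0.0.4  path d0:-→d1:-→d2:-→d3:-→d4:-→d5:-→d6:-→d7:-→d8:H4  best=H4
  ? 242.232.80.29  path d0:-→d1:-→d2:-→d3:-→d4:-→d5:-→d6:-→d7:-→d8:H4→d9:-→d10:-→d11:-→d12:-→d13:-→d14:-→d15:-→d16:-→d17:-→d18:-→d19:-→d20:-→d21:-→d22:-→d23:-→d24:-→d25:-→d26:-→d27:-→d28:-→d29:-→d30:-→d31:-→d32:H1  best=H1
  ? 242.0.1.34  path d0:-→d1:-→d2:-→d3:-→d4:-→d5:-→d6:-→d7:-→d8:H4  best=H4
  - 242.232.80.29/32 clear@32
  + 48.0.0.0/5 (H1) depth=5
  + 49.136.0.0/13 (H5) depth=13
  - 242.0.0.0/8 clear@8
  ? 49.136.0.13  path d0:-→d1:-→d2:-→d3:-→d4:-→d5:H1→d6:-→d7:-→d8:-→d9:-→d10:-→d11:-→d12:-→d13:H5  best=H5
  + 95.182.142.0/24 (H0) depth=24
  + 49.137.0.0/16 (H1) depth=16
  + 95.182.142.0/24 (H2) depth=24
  + 242.0.0.0/8 (H1) depth=8
  + 242.232.80.16/28 (H5) depth=28
  ? 49.137.0.5  path d0:-→d1:-→d2:-→d3:-→d4:-→d5:H1→d6:-→d7:-→d8:-→d9:-→d10:-→d11:-→d12:-→d13:H5→d14:-→d15:-→d16:H1  best=H1
  - 95.182.142.0/24 clear@24
  + 49.137.200.0/28 (H1) depth=28
  + 242.232.80.16/28 (H1) depth=28
  ? 49.136.8.236  path d0:-→d1:-→d2:-→d3:-→d4:-→d5:H1→d6:-→d7:-→d8:-→d9:-→d10:-→d11:-→d12:-→d13:H5→d14:-→d15:-  best=H5
  + 242.232.80.29/32 (H6) depth=32
  ? 49.136.0.3  path d0:-→d1:-→d2:-→d3:-→d4:-→d5:H1→d6:-→d7:-→d8:-→d9:-→d10:-→d11:-→d12:-→d13:H5→d14:-→d15:-  best=H5
  ? 49.137.200.4  path d0:-→d1:-→d2:-→d3:-→d4:-→d5:H1→d6:-→d7:-→d8:-→d9:-→d10:-→d11:-→d12:-→d13:H5→d14:-→d15:-→d16:H1→d17:-→d18:-→d19:-→d20:-→d21:-→d22:-→d23:-→d24:-→d25:-→d26:-→d27:-→d28:H1  best=H1
  ? 49.137.200.13  path d0:-→d1:-→d2:-→d3:-→d4:-→d5:H1→d6:-→d7:-→d8:-→d9:-→d10:-→d11:-→d12:-→d13:H5→d14:-→d15:-→d16:H1→d17:-→d18:-→d19:-→d20:-→d21:-→d22:-→d23:-→d24:-→d25:-→d26:-→d27:-→d28:H1  best=H1
  - 49.136.0.0/13 clear@13
  ? 24.230.45.124  path d0:-→d1:-→d2:-  best=no-route
  + 242.232.80.16/28 (H1) depth=28
  ? 242.11.90.231  path d0:-→d1:-→d2:-→d3:-→d4:-→d5:-→d6:-→d7:-→d8:H1  best=H1
  ? 49.137.12.13  path d0:-→d1:-→d2:-→d3:-→d4:-→d5:H1→d6:-→d7:-→d8:-→d9:-→d10:-→d11:-→d12:-→d13:-→d14:-→d15:-→d16:H1  best=H1
  ? 242.232.80.18  path d0:-→d1:-→d2:-→d3:-→d4:-→d5:-→d6:-→d7:-→d8:H1→d9:-→d10:-→d11:-→d12:-→d13:-→d14:-→d15:-→d16:-→d17:-→d18:-→d19:-→d20:-→d21:-→d22:-→d23:-→d24:-→d25:-→d26:-→d27:-→d28:H1  best=H1
  + 95.182.142.192/28 (H6) depth=28
  - 242.232.80.16/28 clear@28
  + 64.0.0.0/2 (H3) depth=2
  - 64.0.0.0/2 clear@2
  + 95.182.142.193/32 (H5) depth=32
  - 95.182.142.192/28 clear@28

== LOOKUPS ==
["H1","H4","H1","H4","H5","H1","H5","H5","H1","H1","no-route","H1","H1","H1"]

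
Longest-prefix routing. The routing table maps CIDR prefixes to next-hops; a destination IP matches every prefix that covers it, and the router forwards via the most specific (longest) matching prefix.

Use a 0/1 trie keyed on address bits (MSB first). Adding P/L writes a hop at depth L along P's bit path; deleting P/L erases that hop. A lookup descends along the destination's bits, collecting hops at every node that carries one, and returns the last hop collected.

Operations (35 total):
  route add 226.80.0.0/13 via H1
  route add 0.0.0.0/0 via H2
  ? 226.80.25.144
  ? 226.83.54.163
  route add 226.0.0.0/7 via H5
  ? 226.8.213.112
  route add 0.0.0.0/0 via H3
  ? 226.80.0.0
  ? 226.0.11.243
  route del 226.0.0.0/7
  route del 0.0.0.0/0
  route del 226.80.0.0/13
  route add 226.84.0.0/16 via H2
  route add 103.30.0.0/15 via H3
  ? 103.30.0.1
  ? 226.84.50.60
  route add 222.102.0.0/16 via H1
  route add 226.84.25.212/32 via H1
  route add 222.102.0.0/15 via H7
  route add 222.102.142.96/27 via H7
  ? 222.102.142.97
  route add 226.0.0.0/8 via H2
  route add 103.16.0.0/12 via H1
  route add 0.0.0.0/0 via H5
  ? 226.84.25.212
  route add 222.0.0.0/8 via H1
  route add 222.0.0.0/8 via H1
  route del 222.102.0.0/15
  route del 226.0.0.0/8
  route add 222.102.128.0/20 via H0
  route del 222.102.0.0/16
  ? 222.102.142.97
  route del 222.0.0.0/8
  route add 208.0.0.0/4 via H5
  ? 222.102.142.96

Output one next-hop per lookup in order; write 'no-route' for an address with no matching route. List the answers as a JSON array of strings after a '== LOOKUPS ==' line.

Process each operation:
  + 226.80.0.0/13 (H1) depth=13
  + 0.0.0.0/0 (H2) depth=0
  ? 226.80.25.144  path d0:H2→d1:-→d2:-→d3:-→d4:-→d5:-→d6:-→d7:-→d8:-→d9:-→d10:-→d11:-→d12:-→d13:H1  best=H1
  ? 226.83.54.163  path d0:H2→d1:-→d2:-→d3:-→d4:-→d5:-→d6:-→d7:-→d8:-→d9:-→d10:-→d11:-→d12:-→d13:H1  best=H1
  + 226.0.0.0/7 (H5) depth=7
  ? 226.8.213.112  path d0:H2→d1:-→d2:-→d3:-→d4:-→d5:-→d6:-→d7:H5→d8:-→d9:-  best=H5
  + 0.0.0.0/0 (H3) depth=0
  ? 226.80.0.0  path d0:H3→d1:-→d2:-→d3:-→d4:-→d5:-→d6:-→d7:H5→d8:-→d9:-→d10:-→d11:-→d12:-→d13:H1  best=H1
  ? 226.0.11.243  path d0:H3→d1:-→d2:-→d3:-→d4:-→d5:-→d6:-→d7:H5→d8:-→d9:-  best=H5
  - 226.0.0.0/7 clear@7
  - 0.0.0.0/0 clear@0
  - 226.80.0.0/13 clear@13
  + 226.84.0.0/16 (H2) depth=16
  + 103.30.0.0/15 (H3) depth=15
  ? 103.30.0.1  path d0:-→d1:-→d2:-→d3:-→d4:-→d5:-→d6:-→d7:-→d8:-→d9:-→d10:-→d11:-→d12:-→d13:-→d14:-→d15:H3  best=H3
  ? 226.84.50.60  path d0:-→d1:-→d2:-→d3:-→d4:-→d5:-→d6:-→d7:-→d8:-→d9:-→d10:-→d11:-→d12:-→d13:-→d14:-→d15:-→d16:H2  best=H2
  + 222.102.0.0/16 (H1) depth=16
  + 226.84.25.212/32 (H1) depth=32
  + 222.102.0.0/15 (H7) depth=15
  + 222.102.142.96/27 (H7) depth=27
  ? 222.102.142.97  path d0:-→d1:-→d2:-→d3:-→d4:-→d5:-→d6:-→d7:-→d8:-→d9:-→d10:-→d11:-→d12:-→d13:-→d14:-→d15:H7→d16:H1→d17:-→d18:-→d19:-→d20:-→d21:-→d22:-→d23:-→d24:-→d25:-→d26:-→d27:H7  best=H7
  + 226.0.0.0/8 (H2) depth=8
  + 103.16.0.0/12 (H1) depth=12
  + 0.0.0.0/0 (H5) depth=0
  ? 226.84.25.212  path d0:H5→d1:-→d2:-→d3:-→d4:-→d5:-→d6:-→d7:-→d8:H2→d9:-→d10:-→d11:-→d12:-→d13:-→d14:-→d15:-→d16:H2→d17:-→d18:-→d19:-→d20:-→d21:-→d22:-→d23:-→d24:-→d25:-→d26:-→d27:-→d28:-→d29:-→d30:-→d31:-→d32:H1  best=H1
  + 222.0.0.0/8 (H1) depth=8
  + 222.0.0.0/8 (H1) depth=8
  - 222.102.0.0/15 clear@15
  - 226.0.0.0/8 clear@8
  + 222.102.128.0/20 (H0) depth=20
  - 222.102.0.0/16 clear@16
  ? 222.102.142.97  path d0:H5→d1:-→d2:-→d3:-→d4:-→d5:-→d6:-→d7:-→d8:H1→d9:-→d10:-→d11:-→d12:-→d13:-→d14:-→d15:-→d16:-→d17:-→d18:-→d19:-→d20:H0→d21:-→d22:-→d23:-→d24:-→d25:-→d26:-→d27:H7  best=H7
  - 222.0.0.0/8 clear@8
  + 208.0.0.0/4 (H5) depth=4
  ? 222.102.142.96  path d0:H5→d1:-→d2:-→d3:-→d4:H5→d5:-→d6:-→d7:-→d8:-→d9:-→d10:-→d11:-→d12:-→d13:-→d14:-→d15:-→d16:-→d17:-→d18:-→d19:-→d20:H0→d21:-→d22:-→d23:-→d24:-→d25:-→d26:-→d27:H7  best=H7

== LOOKUPS ==
["H1","H1","H5","H1","H5","H3","H2","H7","H1","H7","H7"]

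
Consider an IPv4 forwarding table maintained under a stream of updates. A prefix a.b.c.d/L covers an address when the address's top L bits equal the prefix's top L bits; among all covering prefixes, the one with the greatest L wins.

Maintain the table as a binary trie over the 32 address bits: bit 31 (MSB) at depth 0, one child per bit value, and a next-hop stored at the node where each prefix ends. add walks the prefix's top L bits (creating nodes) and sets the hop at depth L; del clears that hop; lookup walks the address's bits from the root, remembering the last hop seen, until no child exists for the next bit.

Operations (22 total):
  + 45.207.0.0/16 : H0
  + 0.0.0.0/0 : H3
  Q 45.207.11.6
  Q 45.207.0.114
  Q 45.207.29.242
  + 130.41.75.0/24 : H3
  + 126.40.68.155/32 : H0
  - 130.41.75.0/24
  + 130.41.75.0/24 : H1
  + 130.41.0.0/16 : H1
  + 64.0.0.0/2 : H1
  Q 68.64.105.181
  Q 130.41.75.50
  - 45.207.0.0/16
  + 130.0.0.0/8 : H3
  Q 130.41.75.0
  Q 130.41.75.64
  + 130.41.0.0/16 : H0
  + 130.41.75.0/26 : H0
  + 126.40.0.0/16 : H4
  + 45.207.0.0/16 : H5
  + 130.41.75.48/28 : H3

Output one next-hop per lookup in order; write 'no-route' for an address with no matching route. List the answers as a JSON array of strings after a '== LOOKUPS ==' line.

Process each operation:
  + 45.207.0.0/16 (H0) depth=16
  + 0.0.0.0/0 (H3) depth=0
  ? 45.207.11.6  path d0:H3→d1:-→d2:-→d3:-→d4:-→d5:-→d6:-→d7:-→d8:-→d9:-→d10:-→d11:-→d12:-→d13:-→d14:-→d15:-→d16:H0  best=H0
  ? 45.207.0.114  path d0:H3→d1:-→d2:-→d3:-→d4:-→d5:-→d6:-→d7:-→d8:-→d9:-→d10:-→d11:-→d12:-→d13:-→d14:-→d15:-→d16:H0  best=H0
  ? 45.207.29.242  path d0:H3→d1:-→d2:-→d3:-→d4:-→d5:-→d6:-→d7:-→d8:-→d9:-→d10:-→d11:-→d12:-→d13:-→d14:-→d15:-→d16:H0  best=H0
  + 130.41.75.0/24 (H3) depth=24
  + 126.40.68.155/32 (H0) depth=32
  del 130.41.75.0/24 (clear depth 24)
  + 130.41.75.0/24 (H1) depth=24
  + 130.41.0.0/16 (H1) depth=16
  + 64.0.0.0/2 (H1) depth=2
  ? 68.64.105.181  path d0:H3→d1:-→d2:H1  best=H1
  ? 130.41.75.50  path d0:H3→d1:-→d2:-→d3:-→d4:-→d5:-→d6:-→d7:-→d8:-→d9:-→d10:-→d11:-→d12:-→d13:-→d14:-→d15:-→d16:H1→d17:-→d18:-→d19:-→d20:-→d21:-→d22:-→d23:-→d24:H1  best=H1
  del 45.207.0.0/16 (clear depth 16)
  + 130.0.0.0/8 (H3) depth=8
  ? 130.41.75.0  path d0:H3→d1:-→d2:-→d3:-→d4:-→d5:-→d6:-→d7:-→d8:H3→d9:-→d10:-→d11:-→d12:-→d13:-→d14:-→d15:-→d16:H1→d17:-→d18:-→d19:-→d20:-→d21:-→d22:-→d23:-→d24:H1  best=H1
  ? 130.41.75.64  path d0:H3→d1:-→d2:-→d3:-→d4:-→d5:-→d6:-→d7:-→d8:H3→d9:-→d10:-→d11:-→d12:-→d13:-→d14:-→d15:-→d16:H1→d17:-→d18:-→d19:-→d20:-→d21:-→d22:-→d23:-→d24:H1  best=H1
  + 130.41.0.0/16 (H0) depth=16
  + 130.41.75.0/26 (H0) depth=26
  + 126.40.0.0/16 (H4) depth=16
  + 45.207.0.0/16 (H5) depth=16
  + 130.41.75.48/28 (H3) depth=28

== LOOKUPS ==
["H0","H0","H0","H1","H1","H1","H1"]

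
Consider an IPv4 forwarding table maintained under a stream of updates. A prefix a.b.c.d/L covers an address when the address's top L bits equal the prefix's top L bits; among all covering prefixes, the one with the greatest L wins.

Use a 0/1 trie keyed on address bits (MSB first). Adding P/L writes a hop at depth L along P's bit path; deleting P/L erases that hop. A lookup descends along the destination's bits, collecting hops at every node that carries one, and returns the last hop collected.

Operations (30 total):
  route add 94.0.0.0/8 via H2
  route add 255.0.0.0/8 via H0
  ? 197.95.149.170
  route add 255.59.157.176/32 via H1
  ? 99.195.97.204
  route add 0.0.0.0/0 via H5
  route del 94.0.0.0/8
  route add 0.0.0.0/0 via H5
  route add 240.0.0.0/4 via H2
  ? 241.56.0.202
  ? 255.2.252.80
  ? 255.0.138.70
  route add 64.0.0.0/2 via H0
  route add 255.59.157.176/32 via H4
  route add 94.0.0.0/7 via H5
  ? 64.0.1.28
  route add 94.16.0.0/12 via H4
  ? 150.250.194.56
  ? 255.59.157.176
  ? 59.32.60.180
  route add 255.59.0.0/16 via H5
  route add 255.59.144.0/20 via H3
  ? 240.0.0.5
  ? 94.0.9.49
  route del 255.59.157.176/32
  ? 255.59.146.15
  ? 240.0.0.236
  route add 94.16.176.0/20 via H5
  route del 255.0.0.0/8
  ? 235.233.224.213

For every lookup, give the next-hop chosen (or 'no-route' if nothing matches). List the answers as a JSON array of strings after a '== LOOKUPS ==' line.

Trace:
  + 94.0.0.0/8 (H2) depth=8
  + 255.0.0.0/8 (H0) depth=8
  lookup 197.95.149.170: bits 11 walk d0:-→d1:-→d2:- -> no-route
  + 255.59.157.176/32 (H1) depth=32
  lookup 99.195.97.204: bits 01 walk d0:-→d1:-→d2:- -> no-route
  + 0.0.0.0/0 (H5) depth=0
  del 94.0.0.0/8 (clear depth 8)
  + 0.0.0.0/0 (H5) depth=0
  + 240.0.0.0/4 (H2) depth=4
  lookup 241.56.0.202: bits 1111 walk d0:H5→d1:-→d2:-→d3:-→d4:H2 -> H2
  lookup 255.2.252.80: bits 1111111100 walk d0:H5→d1:-→d2:-→d3:-→d4:H2→d5:-→d6:-→d7:-→d8:H0→d9:-→d10:- -> H0
  lookup 255.0.138.70: bits 1111111100 walk d0:H5→d1:-→d2:-→d3:-→d4:H2→d5:-→d6:-→d7:-→d8:H0→d9:-→d10:- -> H0
  + 64.0.0.0/2 (H0) depth=2
  + 255.59.157.176/32 (H4) depth=32
  + 94.0.0.0/7 (H5) depth=7
  lookup 64.0.1.28: bits 010 walk d0:H5→d1:-→d2:H0→d3:- -> H0
  + 94.16.0.0/12 (H4) depth=12
  lookup 150.250.194.56: bits 1 walk d0:H5→d1:- -> H5
  lookup 255.59.157.176: bits 11111111001110111001110110110000 walk d0:H5→d1:-→d2:-→d3:-→d4:H2→d5:-→d6:-→d7:-→d8:H0→d9:-→d10:-→d11:-→d12:-→d13:-→d14:-→d15:-→d16:-→d17:-→d18:-→d19:-→d20:-→d21:-→d22:-→d23:-→d24:-→d25:-→d26:-→d27:-→d28:-→d29:-→d30:-→d31:-→d32:H4 -> H4
  lookup 59.32.60.180: bits 0 walk d0:H5→d1:- -> H5
  + 255.59.0.0/16 (H5) depth=16
  + 255.59.144.0/20 (H3) depth=20
  lookup 240.0.0.5: bits 1111 walk d0:H5→d1:-→d2:-→d3:-→d4:H2 -> H2
  lookup 94.0.9.49: bits 01011110000 walk d0:H5→d1:-→d2:H0→d3:-→d4:-→d5:-→d6:-→d7:H5→d8:-→d9:-→d10:-→d11:- -> H5
  del 255.59.157.176/32 (clear depth 32)
  lookup 255.59.146.15: bits 11111111001110111001 walk d0:H5→d1:-→d2:-→d3:-→d4:H2→d5:-→d6:-→d7:-→d8:H0→d9:-→d10:-→d11:-→d12:-→d13:-→d14:-→d15:-→d16:H5→d17:-→d18:-→d19:-→d20:H3 -> H3
  lookup 240.0.0.236: bits 1111 walk d0:H5→d1:-→d2:-→d3:-→d4:H2 -> H2
  + 94.16.176.0/20 (H5) depth=20
  del 255.0.0.0/8 (clear depth 8)
  lookup 235.233.224.213: bits 111 walk d0:H5→d1:-→d2:-→d3:- -> H5

== LOOKUPS ==
["no-route","no-route","H2","H0","H0","H0","H5","H4","H5","H2","H5","H3","H2","H5"]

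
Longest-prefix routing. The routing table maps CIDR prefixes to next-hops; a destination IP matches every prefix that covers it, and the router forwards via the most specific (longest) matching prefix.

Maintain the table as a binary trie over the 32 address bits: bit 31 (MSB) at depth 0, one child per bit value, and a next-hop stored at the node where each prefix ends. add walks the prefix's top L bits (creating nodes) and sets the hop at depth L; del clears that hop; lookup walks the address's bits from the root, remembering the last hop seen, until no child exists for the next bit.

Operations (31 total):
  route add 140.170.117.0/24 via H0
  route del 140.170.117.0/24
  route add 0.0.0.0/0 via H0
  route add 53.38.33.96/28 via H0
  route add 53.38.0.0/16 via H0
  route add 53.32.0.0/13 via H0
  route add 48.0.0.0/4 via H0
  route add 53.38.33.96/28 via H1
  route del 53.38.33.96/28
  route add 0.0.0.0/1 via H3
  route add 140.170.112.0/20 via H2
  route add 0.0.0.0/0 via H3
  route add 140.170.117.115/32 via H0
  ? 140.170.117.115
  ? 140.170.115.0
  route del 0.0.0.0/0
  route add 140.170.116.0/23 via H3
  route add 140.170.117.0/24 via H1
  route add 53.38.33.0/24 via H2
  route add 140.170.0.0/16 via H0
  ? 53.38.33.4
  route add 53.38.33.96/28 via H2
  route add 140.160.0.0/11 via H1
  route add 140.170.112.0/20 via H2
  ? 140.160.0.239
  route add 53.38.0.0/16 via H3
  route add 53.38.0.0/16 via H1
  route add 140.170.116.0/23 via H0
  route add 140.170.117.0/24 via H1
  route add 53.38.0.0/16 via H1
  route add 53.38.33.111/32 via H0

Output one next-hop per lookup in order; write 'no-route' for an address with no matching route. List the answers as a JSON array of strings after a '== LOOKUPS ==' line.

Process each operation:
  add 140.170.117.0/24 -> H0 at depth 24
  del 140.170.117.0/24 (clear depth 24)
  add 0.0.0.0/0 -> H0 at depth 0
  add 53.38.33.96/28 -> H0 at depth 28
  add 53.38.0.0/16 -> H0 at depth 16
  add 53.32.0.0/13 -> H0 at depth 13
  add 48.0.0.0/4 -> H0 at depth 4
  add 53.38.33.96/28 -> H1 at depth 28
  del 53.38.33.96/28 (clear depth 28)
  add 0.0.0.0/1 -> H3 at depth 1
  add 140.170.112.0/20 -> H2 at depth 20
  add 0.0.0.0/0 -> H3 at depth 0
  add 140.170.117.115/32 -> H0 at depth 32
  lookup 140.170.117.115: bits 10001100101010100111010101110011 walk d0:H3→d1:-→d2:-→d3:-→d4:-→d5:-→d6:-→d7:-→d8:-→d9:-→d10:-→d11:-→d12:-→d13:-→d14:-→d15:-→d16:-→d17:-→d18:-→d19:-→d20:H2→d21:-→d22:-→d23:-→d24:-→d25:-→d26:-→d27:-→d28:-→d29:-→d30:-→d31:-→d32:H0 -> H0
  lookup 140.170.115.0: bits 100011001010101001110 walk d0:H3→d1:-→d2:-→d3:-→d4:-→d5:-→d6:-→d7:-→d8:-→d9:-→d10:-→d11:-→d12:-→d13:-→d14:-→d15:-→d16:-→d17:-→d18:-→d19:-→d20:H2→d21:- -> H2
  del 0.0.0.0/0 (clear depth 0)
  add 140.170.116.0/23 -> H3 at depth 23
  add 140.170.117.0/24 -> H1 at depth 24
  add 53.38.33.0/24 -> H2 at depth 24
  add 140.170.0.0/16 -> H0 at depth 16
  lookup 53.38.33.4: bits 0011010100100110001000010 walk d0:-→d1:H3→d2:-→d3:-→d4:H0→d5:-→d6:-→d7:-→d8:-→d9:-→d10:-→d11:-→d12:-→d13:H0→d14:-→d15:-→d16:H0→d17:-→d18:-→d19:-→d20:-→d21:-→d22:-→d23:-→d24:H2→d25:- -> H2
  add 53.38.33.96/28 -> H2 at depth 28
  add 140.160.0.0/11 -> H1 at depth 11
  add 140.170.112.0/20 -> H2 at depth 20
  lookup 140.160.0.239: bits 100011001010 walk d0:-→d1:-→d2:-→d3:-→d4:-→d5:-→d6:-→d7:-→d8:-→d9:-→d10:-→d11:H1→d12:- -> H1
  add 53.38.0.0/16 -> H3 at depth 16
  add 53.38.0.0/16 -> H1 at depth 16
  add 140.170.116.0/23 -> H0 at depth 23
  add 140.170.117.0/24 -> H1 at depth 24
  add 53.38.0.0/16 -> H1 at depth 16
  add 53.38.33.111/32 -> H0 at depth 32

== LOOKUPS ==
["H0","H2","H2","H1"]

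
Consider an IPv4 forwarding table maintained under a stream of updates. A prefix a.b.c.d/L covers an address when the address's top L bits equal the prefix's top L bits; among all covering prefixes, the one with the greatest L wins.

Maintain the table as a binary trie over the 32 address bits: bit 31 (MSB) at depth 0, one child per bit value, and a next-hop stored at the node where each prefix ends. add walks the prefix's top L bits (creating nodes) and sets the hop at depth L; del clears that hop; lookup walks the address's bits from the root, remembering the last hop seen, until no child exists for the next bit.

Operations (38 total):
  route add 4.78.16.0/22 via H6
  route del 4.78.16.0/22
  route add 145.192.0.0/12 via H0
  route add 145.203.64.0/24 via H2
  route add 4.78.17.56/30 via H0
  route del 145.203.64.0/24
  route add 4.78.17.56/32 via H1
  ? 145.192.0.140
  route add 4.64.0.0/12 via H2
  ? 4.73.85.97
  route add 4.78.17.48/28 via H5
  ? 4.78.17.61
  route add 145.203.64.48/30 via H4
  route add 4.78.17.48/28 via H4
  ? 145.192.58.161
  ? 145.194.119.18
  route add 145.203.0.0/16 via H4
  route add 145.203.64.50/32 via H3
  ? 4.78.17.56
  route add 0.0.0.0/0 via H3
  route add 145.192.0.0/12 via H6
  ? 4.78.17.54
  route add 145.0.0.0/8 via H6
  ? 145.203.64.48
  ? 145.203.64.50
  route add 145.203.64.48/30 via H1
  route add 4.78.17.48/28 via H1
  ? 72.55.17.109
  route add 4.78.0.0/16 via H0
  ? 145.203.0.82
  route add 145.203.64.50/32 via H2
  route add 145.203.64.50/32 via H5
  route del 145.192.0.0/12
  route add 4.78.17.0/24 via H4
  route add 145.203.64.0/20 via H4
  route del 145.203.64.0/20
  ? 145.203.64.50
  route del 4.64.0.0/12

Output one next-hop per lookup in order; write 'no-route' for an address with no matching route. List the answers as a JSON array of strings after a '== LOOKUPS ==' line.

Trace:
  add 4.78.16.0/22 -> H6 at depth 22
  del 4.78.16.0/22 (clear depth 22)
  add 145.192.0.0/12 -> H0 at depth 12
  add 145.203.64.0/24 -> H2 at depth 24
  add 4.78.17.56/30 -> H0 at depth 30
  del 145.203.64.0/24 (clear depth 24)
  add 4.78.17.56/32 -> H1 at depth 32
  Q 145.192.0.140: descend 100100011100 ; hops seen [H0] ; pick H0
  add 4.64.0.0/12 -> H2 at depth 12
  Q 4.73.85.97: descend 0000010001001 ; hops seen [H2] ; pick H2
  add 4.78.17.48/28 -> H5 at depth 28
  Q 4.78.17.61: descend 00000100010011100001000100111 ; hops seen [H2,H5] ; pick H5
  add 145.203.64.48/30 -> H4 at depth 30
  add 4.78.17.48/28 -> H4 at depth 28
  Q 145.192.58.161: descend 100100011100 ; hops seen [H0] ; pick H0
  Q 145.194.119.18: descend 100100011100 ; hops seen [H0] ; pick H0
  add 145.203.0.0/16 -> H4 at depth 16
  add 145.203.64.50/32 -> H3 at depth 32
  Q 4.78.17.56: descend 00000100010011100001000100111000 ; hops seen [H2,H4,H0,H1] ; pick H1
  add 0.0.0.0/0 -> H3 at depth 0
  add 145.192.0.0/12 -> H6 at depth 12
  Q 4.78.17.54: descend 0000010001001110000100010011 ; hops seen [H3,H2,H4] ; pick H4
  add 145.0.0.0/8 -> H6 at depth 8
  Q 145.203.64.48: descend 100100011100101101000000001100 ; hops seen [H3,H6,H6,H4,H4] ; pick H4
  Q 145.203.64.50: descend 10010001110010110100000000110010 ; hops seen [H3,H6,H6,H4,H4,H3] ; pick H3
  add 145.203.64.48/30 -> H1 at depth 30
  add 4.78.17.48/28 -> H1 at depth 28
  Q 72.55.17.109: descend 0 ; hops seen [H3] ; pick H3
  add 4.78.0.0/16 -> H0 at depth 16
  Q 145.203.0.82: descend 10010001110010110 ; hops seen [H3,H6,H6,H4] ; pick H4
  add 145.203.64.50/32 -> H2 at depth 32
  add 145.203.64.50/32 -> H5 at depth 32
  del 145.192.0.0/12 (clear depth 12)
  add 4.78.17.0/24 -> H4 at depth 24
  add 145.203.64.0/20 -> H4 at depth 20
  del 145.203.64.0/20 (clear depth 20)
  Q 145.203.64.50: descend 10010001110010110100000000110010 ; hops seen [H3,H6,H4,H1,H5] ; pick H5
  del 4.64.0.0/12 (clear depth 12)

== LOOKUPS ==
["H0","H2","H5","H0","H0","H1","H4","H4","H3","H3","H4","H5"]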